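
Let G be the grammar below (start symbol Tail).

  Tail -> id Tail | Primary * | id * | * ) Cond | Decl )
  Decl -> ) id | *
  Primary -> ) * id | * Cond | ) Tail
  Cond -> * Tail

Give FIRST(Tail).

Tail -> id Tail contributes {id}.
From Tail -> Primary *: add FIRST(Primary) = { ), * }.
Tail -> id * contributes {id}.
Tail -> * ) Cond contributes {*}.
From Tail -> Decl ): add FIRST(Decl) = { ), * }.
Union: FIRST(Tail) = { ), *, id }.

{ ), *, id }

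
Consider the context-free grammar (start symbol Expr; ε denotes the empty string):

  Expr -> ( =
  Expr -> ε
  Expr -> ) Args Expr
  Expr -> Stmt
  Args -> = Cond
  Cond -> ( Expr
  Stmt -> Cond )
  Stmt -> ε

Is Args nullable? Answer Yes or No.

Nullable nonterminals: Expr, Stmt.
No production of Args has an RHS whose symbols are all nullable, so Args is not nullable.

No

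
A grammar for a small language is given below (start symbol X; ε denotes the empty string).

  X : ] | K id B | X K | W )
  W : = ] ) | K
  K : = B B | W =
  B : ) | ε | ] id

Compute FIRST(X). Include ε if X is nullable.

X : ] contributes {]}.
From X : K id B: add FIRST(K) = { = }.
From X : X K: add FIRST(X) = { =, ] }.
From X : W ): add FIRST(W) = { = }.
Union: FIRST(X) = { =, ] }.

{ =, ] }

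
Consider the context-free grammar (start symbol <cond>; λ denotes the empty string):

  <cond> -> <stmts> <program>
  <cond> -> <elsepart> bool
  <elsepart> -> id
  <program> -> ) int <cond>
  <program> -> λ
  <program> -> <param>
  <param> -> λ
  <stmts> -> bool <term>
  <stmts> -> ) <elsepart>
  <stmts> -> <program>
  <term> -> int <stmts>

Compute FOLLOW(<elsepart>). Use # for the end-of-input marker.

{ #, ), bool }

In <cond> -> <elsepart> bool: add FIRST(bool) = { bool }.
In <stmts> -> ) <elsepart>: <elsepart> is at the end, add FOLLOW(<stmts>) = { #, ) }.
Union: FOLLOW(<elsepart>) = { #, ), bool }.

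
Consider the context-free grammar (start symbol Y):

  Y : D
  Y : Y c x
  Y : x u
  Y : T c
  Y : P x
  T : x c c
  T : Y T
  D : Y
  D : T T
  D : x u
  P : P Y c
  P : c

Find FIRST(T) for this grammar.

T : x c c contributes {x}.
From T : Y T: add FIRST(Y) = { c, x }.
Union: FIRST(T) = { c, x }.

{ c, x }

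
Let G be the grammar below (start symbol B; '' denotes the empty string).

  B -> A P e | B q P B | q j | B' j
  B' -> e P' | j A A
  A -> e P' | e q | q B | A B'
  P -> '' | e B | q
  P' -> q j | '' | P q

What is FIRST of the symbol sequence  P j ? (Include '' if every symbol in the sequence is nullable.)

Add FIRST(P)\{''} = { e, q }; P is nullable, continue.
j is a terminal; add {j} and stop.

{ e, j, q }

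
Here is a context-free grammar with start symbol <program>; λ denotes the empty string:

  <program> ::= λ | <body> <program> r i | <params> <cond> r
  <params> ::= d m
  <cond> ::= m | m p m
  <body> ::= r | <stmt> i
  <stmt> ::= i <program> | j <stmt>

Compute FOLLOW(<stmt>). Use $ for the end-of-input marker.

In <body> ::= <stmt> i: add FIRST(i) = { i }.
In <stmt> ::= j <stmt>: <stmt> is at the end, add FOLLOW(<stmt>) = { i }.
Union: FOLLOW(<stmt>) = { i }.

{ i }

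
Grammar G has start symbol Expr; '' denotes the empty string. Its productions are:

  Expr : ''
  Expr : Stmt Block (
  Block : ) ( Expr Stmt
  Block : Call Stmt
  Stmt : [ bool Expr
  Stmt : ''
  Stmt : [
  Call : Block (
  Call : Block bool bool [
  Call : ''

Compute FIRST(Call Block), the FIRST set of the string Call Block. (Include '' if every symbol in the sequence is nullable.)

Add FIRST(Call)\{''} = { (, ), [, bool }; Call is nullable, continue.
Add FIRST(Block)\{''} = { (, ), [, bool }; Block is nullable, continue.
Every symbol is nullable, so include ''.

{ (, ), [, bool, '' }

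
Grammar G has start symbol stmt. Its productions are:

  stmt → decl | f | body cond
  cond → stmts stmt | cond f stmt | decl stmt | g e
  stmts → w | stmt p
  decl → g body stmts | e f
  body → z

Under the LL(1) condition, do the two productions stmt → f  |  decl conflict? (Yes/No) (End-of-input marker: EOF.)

FIRST(f) = { f } and FIRST(decl) = { e, g }.
The FIRST sets are disjoint and neither alternative is nullable — no conflict.

No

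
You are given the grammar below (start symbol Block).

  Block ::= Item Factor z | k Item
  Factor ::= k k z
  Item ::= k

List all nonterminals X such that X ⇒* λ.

{ } (none)

No nonterminal has an empty production or an RHS whose symbols are all nullable.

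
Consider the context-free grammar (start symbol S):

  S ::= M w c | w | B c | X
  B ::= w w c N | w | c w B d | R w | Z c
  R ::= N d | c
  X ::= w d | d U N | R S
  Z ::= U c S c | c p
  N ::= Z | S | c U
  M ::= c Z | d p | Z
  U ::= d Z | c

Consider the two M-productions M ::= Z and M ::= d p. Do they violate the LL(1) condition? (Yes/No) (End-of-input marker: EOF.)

Yes

FIRST(Z) = { c, d } and FIRST(d p) = { d }.
Both contain d, so the two alternatives are not disjoint — LL(1) conflict.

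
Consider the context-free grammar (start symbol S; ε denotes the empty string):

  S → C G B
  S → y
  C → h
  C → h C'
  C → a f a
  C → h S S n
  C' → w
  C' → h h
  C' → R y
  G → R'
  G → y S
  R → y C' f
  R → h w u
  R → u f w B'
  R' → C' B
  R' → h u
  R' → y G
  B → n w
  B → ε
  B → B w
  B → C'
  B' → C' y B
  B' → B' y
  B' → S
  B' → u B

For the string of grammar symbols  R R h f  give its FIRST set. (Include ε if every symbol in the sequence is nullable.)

{ h, u, y }

Add FIRST(R) = { h, u, y }; R is not nullable, stop.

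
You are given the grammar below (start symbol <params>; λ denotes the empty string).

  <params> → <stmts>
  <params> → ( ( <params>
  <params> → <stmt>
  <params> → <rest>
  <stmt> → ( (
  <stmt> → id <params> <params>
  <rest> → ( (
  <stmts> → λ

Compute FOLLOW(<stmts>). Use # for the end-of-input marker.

{ #, (, id }

In <params> → <stmts>: <stmts> is at the end, add FOLLOW(<params>) = { #, (, id }.
Union: FOLLOW(<stmts>) = { #, (, id }.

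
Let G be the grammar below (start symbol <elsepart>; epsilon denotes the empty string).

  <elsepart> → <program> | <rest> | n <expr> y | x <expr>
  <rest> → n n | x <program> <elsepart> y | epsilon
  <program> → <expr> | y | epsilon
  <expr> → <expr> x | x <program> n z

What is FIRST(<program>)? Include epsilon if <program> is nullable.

{ x, y, epsilon }

From <program> → <expr>: add FIRST(<expr>) = { x }.
<program> → y contributes {y}.
<program> → epsilon contributes epsilon.
Union: FIRST(<program>) = { x, y, epsilon }.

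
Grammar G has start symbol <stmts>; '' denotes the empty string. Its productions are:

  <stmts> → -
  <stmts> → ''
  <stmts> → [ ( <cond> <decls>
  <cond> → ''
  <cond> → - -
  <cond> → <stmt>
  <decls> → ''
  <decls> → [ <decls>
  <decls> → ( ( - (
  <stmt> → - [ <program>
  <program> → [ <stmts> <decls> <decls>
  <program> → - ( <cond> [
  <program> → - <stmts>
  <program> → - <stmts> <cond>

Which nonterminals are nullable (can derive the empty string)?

Directly nullable (have an ''-production): <stmts>, <cond>, <decls>.
No other nonterminal has a production whose RHS symbols are all nullable.

{ <cond>, <decls>, <stmts> }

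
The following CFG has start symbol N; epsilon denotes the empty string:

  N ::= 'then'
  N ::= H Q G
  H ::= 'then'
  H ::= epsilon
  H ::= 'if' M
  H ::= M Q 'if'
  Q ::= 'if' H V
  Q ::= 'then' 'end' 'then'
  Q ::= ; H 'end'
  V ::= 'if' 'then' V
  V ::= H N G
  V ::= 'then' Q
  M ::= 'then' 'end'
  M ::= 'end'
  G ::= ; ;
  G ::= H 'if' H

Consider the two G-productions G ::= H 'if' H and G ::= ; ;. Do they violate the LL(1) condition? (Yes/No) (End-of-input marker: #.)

No

FIRST(H 'if' H) = { 'end', 'if', 'then' } and FIRST(; ;) = { ; }.
The FIRST sets are disjoint and neither alternative is nullable — no conflict.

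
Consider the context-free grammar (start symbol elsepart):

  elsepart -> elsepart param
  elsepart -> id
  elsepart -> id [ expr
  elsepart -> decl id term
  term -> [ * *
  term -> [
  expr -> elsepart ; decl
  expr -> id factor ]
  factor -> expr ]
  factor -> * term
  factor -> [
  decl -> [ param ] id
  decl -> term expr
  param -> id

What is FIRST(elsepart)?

From elsepart -> elsepart param: add FIRST(elsepart) = { [, id }.
elsepart -> id contributes {id}.
elsepart -> id [ expr contributes {id}.
From elsepart -> decl id term: add FIRST(decl) = { [ }.
Union: FIRST(elsepart) = { [, id }.

{ [, id }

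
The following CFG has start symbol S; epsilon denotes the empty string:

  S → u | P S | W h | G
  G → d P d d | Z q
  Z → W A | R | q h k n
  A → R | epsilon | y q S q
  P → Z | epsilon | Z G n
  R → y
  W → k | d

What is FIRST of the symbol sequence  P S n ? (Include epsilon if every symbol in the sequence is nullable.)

{ d, k, q, u, y }

Add FIRST(P)\{epsilon} = { d, k, q, y }; P is nullable, continue.
Add FIRST(S) = { d, k, q, u, y }; S is not nullable, stop.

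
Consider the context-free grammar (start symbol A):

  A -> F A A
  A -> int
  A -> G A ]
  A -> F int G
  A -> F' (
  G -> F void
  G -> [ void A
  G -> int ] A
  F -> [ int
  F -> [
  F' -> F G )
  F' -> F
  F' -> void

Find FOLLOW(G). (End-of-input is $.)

{ $, ), [, ], int, void }

In A -> G A ]: add FIRST(A ]) = { [, int, void }.
In A -> F int G: G is at the end, add FOLLOW(A) = { $, ), [, ], int, void }.
In F' -> F G ): add FIRST()) = { ) }.
Union: FOLLOW(G) = { $, ), [, ], int, void }.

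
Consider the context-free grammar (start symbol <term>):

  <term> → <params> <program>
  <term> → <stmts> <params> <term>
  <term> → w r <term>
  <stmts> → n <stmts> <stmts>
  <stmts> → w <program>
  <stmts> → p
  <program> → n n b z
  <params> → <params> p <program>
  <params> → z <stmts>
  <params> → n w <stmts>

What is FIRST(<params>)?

From <params> → <params> p <program>: add FIRST(<params>) = { n, z }.
<params> → z <stmts> contributes {z}.
<params> → n w <stmts> contributes {n}.
Union: FIRST(<params>) = { n, z }.

{ n, z }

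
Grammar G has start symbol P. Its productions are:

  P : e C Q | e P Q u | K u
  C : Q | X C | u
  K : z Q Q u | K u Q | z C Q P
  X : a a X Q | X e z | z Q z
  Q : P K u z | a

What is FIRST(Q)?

{ a, e, z }

From Q : P K u z: add FIRST(P) = { e, z }.
Q : a contributes {a}.
Union: FIRST(Q) = { a, e, z }.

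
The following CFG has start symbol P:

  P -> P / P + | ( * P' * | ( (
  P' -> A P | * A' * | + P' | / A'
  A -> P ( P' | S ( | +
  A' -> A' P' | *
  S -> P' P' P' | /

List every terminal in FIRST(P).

From P -> P / P +: add FIRST(P) = { ( }.
P -> ( * P' * contributes {(}.
P -> ( ( contributes {(}.
Union: FIRST(P) = { ( }.

{ ( }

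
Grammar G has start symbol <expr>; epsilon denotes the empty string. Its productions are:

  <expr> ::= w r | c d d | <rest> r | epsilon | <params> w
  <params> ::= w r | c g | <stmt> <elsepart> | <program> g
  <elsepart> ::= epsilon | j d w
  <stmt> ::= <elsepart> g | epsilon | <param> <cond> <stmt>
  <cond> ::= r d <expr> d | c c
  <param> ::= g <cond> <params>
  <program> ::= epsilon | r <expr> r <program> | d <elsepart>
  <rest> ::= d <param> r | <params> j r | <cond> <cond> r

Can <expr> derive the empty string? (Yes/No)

<expr> has an epsilon-production, so <expr> ⇒ epsilon.

Yes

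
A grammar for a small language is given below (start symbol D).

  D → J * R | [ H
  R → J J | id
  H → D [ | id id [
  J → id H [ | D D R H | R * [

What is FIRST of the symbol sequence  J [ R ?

{ [, id }

Add FIRST(J) = { [, id }; J is not nullable, stop.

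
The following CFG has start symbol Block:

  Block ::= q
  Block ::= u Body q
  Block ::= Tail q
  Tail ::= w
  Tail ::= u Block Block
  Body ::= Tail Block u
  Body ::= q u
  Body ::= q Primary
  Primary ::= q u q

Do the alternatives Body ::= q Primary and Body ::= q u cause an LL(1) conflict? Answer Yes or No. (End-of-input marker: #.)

FIRST(q Primary) = { q } and FIRST(q u) = { q }.
Both contain q, so the two alternatives are not disjoint — LL(1) conflict.

Yes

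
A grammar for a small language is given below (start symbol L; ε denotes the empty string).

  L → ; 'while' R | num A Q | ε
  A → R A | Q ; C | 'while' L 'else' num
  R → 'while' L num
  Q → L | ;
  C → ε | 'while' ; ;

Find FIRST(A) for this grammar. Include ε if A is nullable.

From A → R A: add FIRST(R) = { 'while' }.
From A → Q ; C: Q nullable, take FIRST(Q) ∪ {;} = { ;, num }.
A → 'while' L 'else' num contributes {'while'}.
Union: FIRST(A) = { 'while', ;, num }.

{ 'while', ;, num }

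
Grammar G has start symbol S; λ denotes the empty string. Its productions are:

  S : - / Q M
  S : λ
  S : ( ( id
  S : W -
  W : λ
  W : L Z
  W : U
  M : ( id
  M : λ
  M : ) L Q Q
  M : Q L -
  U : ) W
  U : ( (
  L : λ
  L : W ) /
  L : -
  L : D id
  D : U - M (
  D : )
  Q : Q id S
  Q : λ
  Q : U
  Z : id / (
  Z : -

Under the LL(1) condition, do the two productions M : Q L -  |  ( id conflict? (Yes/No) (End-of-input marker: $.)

FIRST(Q L -) = { (, ), -, id } and FIRST(( id) = { ( }.
Both contain (, so the two alternatives are not disjoint — LL(1) conflict.

Yes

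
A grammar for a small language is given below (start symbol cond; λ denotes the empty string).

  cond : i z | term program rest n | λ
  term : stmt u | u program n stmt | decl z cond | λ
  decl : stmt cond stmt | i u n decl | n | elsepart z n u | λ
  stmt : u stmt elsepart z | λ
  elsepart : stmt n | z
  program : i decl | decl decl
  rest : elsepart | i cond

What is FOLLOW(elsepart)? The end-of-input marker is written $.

{ n, z }

In decl : elsepart z n u: add FIRST(z n u) = { z }.
In stmt : u stmt elsepart z: add FIRST(z) = { z }.
In rest : elsepart: elsepart is at the end, add FOLLOW(rest) = { n }.
Union: FOLLOW(elsepart) = { n, z }.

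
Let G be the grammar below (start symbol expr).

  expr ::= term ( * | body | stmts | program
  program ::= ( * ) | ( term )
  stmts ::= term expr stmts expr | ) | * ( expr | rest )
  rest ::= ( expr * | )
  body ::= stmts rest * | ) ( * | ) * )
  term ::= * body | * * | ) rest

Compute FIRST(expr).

{ (, ), * }

From expr ::= term ( *: add FIRST(term) = { ), * }.
From expr ::= body: add FIRST(body) = { (, ), * }.
From expr ::= stmts: add FIRST(stmts) = { (, ), * }.
From expr ::= program: add FIRST(program) = { ( }.
Union: FIRST(expr) = { (, ), * }.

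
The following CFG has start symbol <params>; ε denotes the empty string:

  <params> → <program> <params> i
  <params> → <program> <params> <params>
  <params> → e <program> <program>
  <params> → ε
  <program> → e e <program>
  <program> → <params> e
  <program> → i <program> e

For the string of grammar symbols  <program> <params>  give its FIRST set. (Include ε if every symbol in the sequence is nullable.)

Add FIRST(<program>) = { e, i }; <program> is not nullable, stop.

{ e, i }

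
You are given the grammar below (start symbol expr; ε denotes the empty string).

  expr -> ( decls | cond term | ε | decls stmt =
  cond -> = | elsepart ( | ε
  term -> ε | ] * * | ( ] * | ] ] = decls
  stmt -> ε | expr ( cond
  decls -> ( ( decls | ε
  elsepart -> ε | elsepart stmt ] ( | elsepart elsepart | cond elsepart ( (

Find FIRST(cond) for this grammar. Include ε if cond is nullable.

cond -> = contributes {=}.
From cond -> elsepart (: elsepart nullable, take FIRST(elsepart) ∪ {(} = { (, =, ] }.
cond -> ε contributes ε.
Union: FIRST(cond) = { (, =, ], ε }.

{ (, =, ], ε }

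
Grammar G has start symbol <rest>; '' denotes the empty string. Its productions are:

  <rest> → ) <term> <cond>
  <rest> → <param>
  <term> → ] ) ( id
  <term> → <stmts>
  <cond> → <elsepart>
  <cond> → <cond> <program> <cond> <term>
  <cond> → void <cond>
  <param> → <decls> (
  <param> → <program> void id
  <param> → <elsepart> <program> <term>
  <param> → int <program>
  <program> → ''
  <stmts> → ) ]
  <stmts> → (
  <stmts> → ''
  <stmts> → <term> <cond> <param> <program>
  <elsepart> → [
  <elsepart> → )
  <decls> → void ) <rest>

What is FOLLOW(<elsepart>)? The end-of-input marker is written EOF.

{ EOF, (, ), [, ], int, void }

In <cond> → <elsepart>: <elsepart> is at the end, add FOLLOW(<cond>) = { EOF, (, ), [, ], int, void }.
In <param> → <elsepart> <program> <term>: add FIRST(<program> <term>)\{''} = { (, ), [, ], void }.
  Since <program> <term> is nullable, also add FOLLOW(<param>) = { EOF, (, ), [, ], int, void }.
Union: FOLLOW(<elsepart>) = { EOF, (, ), [, ], int, void }.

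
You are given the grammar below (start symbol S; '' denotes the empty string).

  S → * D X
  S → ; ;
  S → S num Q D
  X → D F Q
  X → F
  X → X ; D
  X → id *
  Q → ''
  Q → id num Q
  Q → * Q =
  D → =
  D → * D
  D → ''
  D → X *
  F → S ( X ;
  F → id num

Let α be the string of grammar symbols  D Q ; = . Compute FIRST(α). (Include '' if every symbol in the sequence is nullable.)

{ *, ;, =, id }

Add FIRST(D)\{''} = { *, ;, =, id }; D is nullable, continue.
Add FIRST(Q)\{''} = { *, id }; Q is nullable, continue.
; is a terminal; add {;} and stop.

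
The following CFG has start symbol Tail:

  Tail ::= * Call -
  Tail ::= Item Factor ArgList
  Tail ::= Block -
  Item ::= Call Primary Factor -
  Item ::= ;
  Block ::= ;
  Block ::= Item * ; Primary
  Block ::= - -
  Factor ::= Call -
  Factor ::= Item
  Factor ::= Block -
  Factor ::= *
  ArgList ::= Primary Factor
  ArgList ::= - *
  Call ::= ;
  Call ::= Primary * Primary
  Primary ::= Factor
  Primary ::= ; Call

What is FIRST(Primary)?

{ *, -, ; }

From Primary ::= Factor: add FIRST(Factor) = { *, -, ; }.
Primary ::= ; Call contributes {;}.
Union: FIRST(Primary) = { *, -, ; }.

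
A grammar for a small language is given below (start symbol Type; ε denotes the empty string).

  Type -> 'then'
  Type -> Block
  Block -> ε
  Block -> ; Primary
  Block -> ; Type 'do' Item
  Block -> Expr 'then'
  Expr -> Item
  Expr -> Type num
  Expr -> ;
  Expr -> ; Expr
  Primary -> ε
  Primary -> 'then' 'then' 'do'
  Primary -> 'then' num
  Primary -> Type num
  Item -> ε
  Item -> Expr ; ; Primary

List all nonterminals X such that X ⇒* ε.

Directly nullable (have an ε-production): Block, Primary, Item.
Expr -> Item with every symbol nullable, so Expr is nullable.
Type -> Block with every symbol nullable, so Type is nullable.

{ Block, Expr, Item, Primary, Type }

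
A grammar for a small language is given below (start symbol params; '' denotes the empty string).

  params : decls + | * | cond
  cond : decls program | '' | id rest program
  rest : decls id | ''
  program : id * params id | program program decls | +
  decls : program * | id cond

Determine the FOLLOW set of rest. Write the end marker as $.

{ +, id }

In cond : id rest program: add FIRST(program) = { +, id }.
Union: FOLLOW(rest) = { +, id }.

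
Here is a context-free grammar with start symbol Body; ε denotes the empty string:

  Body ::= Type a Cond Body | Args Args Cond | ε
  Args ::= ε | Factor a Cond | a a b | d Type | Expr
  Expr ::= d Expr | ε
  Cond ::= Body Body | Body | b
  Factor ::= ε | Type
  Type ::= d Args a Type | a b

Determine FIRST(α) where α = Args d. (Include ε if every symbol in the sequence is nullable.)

Add FIRST(Args)\{ε} = { a, d }; Args is nullable, continue.
d is a terminal; add {d} and stop.

{ a, d }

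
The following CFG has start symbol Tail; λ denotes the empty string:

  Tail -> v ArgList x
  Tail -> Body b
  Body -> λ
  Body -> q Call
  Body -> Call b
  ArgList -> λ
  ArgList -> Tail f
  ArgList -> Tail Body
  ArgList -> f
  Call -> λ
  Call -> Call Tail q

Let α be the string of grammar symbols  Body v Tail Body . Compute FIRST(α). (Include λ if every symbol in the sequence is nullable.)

Add FIRST(Body)\{λ} = { b, q, v }; Body is nullable, continue.
v is a terminal; add {v} and stop.

{ b, q, v }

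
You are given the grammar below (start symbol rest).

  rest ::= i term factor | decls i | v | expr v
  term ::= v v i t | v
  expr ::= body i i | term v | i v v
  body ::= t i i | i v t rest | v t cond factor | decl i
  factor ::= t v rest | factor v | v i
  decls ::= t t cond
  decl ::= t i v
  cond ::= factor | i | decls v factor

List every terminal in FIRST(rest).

{ i, t, v }

rest ::= i term factor contributes {i}.
From rest ::= decls i: add FIRST(decls) = { t }.
rest ::= v contributes {v}.
From rest ::= expr v: add FIRST(expr) = { i, t, v }.
Union: FIRST(rest) = { i, t, v }.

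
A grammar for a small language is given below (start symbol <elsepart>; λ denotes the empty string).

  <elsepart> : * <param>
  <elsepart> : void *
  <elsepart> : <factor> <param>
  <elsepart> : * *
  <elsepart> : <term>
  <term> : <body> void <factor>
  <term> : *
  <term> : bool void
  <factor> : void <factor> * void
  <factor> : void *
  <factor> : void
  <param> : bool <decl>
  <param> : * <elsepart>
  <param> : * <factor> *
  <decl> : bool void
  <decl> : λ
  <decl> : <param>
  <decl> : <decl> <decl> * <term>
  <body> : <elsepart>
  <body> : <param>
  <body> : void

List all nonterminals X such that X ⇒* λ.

Directly nullable (have an λ-production): <decl>.
No other nonterminal has a production whose RHS symbols are all nullable.

{ <decl> }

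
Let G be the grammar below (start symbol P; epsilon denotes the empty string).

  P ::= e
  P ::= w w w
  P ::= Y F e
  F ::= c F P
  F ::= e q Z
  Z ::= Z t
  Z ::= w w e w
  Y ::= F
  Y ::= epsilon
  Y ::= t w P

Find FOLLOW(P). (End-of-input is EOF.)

{ EOF, c, e, t, w }

P is the start symbol, so EOF ∈ FOLLOW(P).
In F ::= c F P: P is at the end, add FOLLOW(F) = { c, e, t, w }.
In Y ::= t w P: P is at the end, add FOLLOW(Y) = { c, e }.
Union: FOLLOW(P) = { EOF, c, e, t, w }.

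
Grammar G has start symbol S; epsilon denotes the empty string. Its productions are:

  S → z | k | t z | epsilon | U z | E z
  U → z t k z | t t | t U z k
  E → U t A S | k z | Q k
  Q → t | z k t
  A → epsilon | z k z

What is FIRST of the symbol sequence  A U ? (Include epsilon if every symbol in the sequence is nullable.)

Add FIRST(A)\{epsilon} = { z }; A is nullable, continue.
Add FIRST(U) = { t, z }; U is not nullable, stop.

{ t, z }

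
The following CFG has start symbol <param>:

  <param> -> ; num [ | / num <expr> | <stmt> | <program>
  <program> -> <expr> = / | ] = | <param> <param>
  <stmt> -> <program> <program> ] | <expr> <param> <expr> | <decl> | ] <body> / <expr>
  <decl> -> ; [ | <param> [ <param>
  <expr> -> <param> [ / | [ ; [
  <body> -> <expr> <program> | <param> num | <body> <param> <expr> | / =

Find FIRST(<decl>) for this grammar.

<decl> -> ; [ contributes {;}.
From <decl> -> <param> [ <param>: add FIRST(<param>) = { /, ;, [, ] }.
Union: FIRST(<decl>) = { /, ;, [, ] }.

{ /, ;, [, ] }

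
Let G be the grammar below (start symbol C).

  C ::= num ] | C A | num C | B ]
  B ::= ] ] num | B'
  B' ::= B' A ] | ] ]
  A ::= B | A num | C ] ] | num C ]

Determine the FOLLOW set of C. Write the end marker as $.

C is the start symbol, so $ ∈ FOLLOW(C).
In C ::= C A: add FIRST(A) = { ], num }.
In C ::= num C: C is at the end, add FOLLOW(C) = { $, ], num }.
In A ::= C ] ]: add FIRST(] ]) = { ] }.
In A ::= num C ]: add FIRST(]) = { ] }.
Union: FOLLOW(C) = { $, ], num }.

{ $, ], num }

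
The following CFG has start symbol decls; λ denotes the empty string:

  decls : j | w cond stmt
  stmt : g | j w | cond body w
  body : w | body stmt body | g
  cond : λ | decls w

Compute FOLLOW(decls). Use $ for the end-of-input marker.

decls is the start symbol, so $ ∈ FOLLOW(decls).
In cond : decls w: add FIRST(w) = { w }.
Union: FOLLOW(decls) = { $, w }.

{ $, w }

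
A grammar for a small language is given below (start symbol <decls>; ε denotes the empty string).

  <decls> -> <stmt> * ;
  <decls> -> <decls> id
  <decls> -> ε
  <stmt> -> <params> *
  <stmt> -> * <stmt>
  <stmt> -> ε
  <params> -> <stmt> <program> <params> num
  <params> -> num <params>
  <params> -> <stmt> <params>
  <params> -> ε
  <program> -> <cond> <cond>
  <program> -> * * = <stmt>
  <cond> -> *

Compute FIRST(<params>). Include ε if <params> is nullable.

{ *, num, ε }

From <params> -> <stmt> <program> <params> num: <stmt> nullable, take FIRST(<stmt>) ∪ FIRST(<program>) = { *, num }.
<params> -> num <params> contributes {num}.
From <params> -> <stmt> <params>: <stmt>, <params> nullable, take FIRST(<stmt>) ∪ FIRST(<params>) = { *, num }; also ε since the whole RHS is nullable.
<params> -> ε contributes ε.
Union: FIRST(<params>) = { *, num, ε }.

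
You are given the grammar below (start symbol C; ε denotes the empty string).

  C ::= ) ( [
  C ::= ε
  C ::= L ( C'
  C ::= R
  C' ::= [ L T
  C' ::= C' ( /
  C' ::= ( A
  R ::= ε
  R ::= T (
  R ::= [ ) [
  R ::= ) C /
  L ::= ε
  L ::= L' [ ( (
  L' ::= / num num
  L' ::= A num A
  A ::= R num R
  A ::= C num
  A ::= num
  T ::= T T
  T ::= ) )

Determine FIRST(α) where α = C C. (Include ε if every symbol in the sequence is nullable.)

Add FIRST(C)\{ε} = { (, ), /, [, num }; C is nullable, continue.
Add FIRST(C)\{ε} = { (, ), /, [, num }; C is nullable, continue.
Every symbol is nullable, so include ε.

{ (, ), /, [, num, ε }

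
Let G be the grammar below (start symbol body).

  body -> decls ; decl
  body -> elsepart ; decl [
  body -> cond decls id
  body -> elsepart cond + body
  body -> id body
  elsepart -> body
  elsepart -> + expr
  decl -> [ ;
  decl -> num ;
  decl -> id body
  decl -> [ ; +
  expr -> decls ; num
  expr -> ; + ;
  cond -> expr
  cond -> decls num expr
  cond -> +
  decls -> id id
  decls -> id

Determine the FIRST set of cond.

From cond -> expr: add FIRST(expr) = { ;, id }.
From cond -> decls num expr: add FIRST(decls) = { id }.
cond -> + contributes {+}.
Union: FIRST(cond) = { +, ;, id }.

{ +, ;, id }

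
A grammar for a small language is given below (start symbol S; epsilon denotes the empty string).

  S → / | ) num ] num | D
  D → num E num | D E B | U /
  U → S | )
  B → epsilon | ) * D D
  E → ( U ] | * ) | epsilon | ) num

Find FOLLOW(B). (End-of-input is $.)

{ $, (, ), *, /, ], num }

In D → D E B: B is at the end, add FOLLOW(D) = { $, (, ), *, /, ], num }.
Union: FOLLOW(B) = { $, (, ), *, /, ], num }.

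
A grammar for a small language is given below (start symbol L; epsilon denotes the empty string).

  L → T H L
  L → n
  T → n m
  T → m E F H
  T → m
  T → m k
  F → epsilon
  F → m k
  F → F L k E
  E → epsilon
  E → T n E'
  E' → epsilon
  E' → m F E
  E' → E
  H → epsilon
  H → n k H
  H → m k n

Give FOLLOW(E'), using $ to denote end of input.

{ m, n }

In E → T n E': E' is at the end, add FOLLOW(E) = { m, n }.
Union: FOLLOW(E') = { m, n }.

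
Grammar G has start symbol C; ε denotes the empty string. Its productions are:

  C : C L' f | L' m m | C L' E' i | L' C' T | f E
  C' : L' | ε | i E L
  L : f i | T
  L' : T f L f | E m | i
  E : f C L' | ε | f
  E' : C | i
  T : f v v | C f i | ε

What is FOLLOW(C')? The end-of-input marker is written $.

{ $, f, i, m }

In C : L' C' T: add FIRST(T)\{ε} = { f, i, m }.
  Since T is nullable, also add FOLLOW(C) = { $, f, i, m }.
Union: FOLLOW(C') = { $, f, i, m }.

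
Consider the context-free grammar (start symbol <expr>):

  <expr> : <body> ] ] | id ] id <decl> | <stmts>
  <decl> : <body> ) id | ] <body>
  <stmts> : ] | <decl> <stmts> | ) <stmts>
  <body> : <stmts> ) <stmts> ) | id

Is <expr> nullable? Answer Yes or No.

No nonterminal in this grammar is nullable.
No production of <expr> has an RHS whose symbols are all nullable, so <expr> is not nullable.

No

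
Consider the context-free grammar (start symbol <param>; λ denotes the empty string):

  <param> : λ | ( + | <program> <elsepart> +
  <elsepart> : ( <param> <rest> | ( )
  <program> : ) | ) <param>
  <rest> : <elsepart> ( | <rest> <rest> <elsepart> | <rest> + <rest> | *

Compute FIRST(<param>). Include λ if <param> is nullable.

<param> : λ contributes λ.
<param> : ( + contributes {(}.
From <param> : <program> <elsepart> +: add FIRST(<program>) = { ) }.
Union: FIRST(<param>) = { (, ), λ }.

{ (, ), λ }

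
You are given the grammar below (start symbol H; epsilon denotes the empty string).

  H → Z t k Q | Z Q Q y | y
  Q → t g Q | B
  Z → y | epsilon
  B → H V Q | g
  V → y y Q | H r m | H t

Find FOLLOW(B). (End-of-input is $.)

In Q → B: B is at the end, add FOLLOW(Q) = { $, g, r, t, y }.
Union: FOLLOW(B) = { $, g, r, t, y }.

{ $, g, r, t, y }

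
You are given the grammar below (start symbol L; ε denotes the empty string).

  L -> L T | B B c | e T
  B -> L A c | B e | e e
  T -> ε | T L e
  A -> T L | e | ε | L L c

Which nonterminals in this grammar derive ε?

Directly nullable (have an ε-production): T, A.
No other nonterminal has a production whose RHS symbols are all nullable.

{ A, T }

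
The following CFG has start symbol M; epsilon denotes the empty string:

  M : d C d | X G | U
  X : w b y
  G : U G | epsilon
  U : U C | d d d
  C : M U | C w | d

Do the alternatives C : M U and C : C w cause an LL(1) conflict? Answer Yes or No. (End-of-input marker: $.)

FIRST(M U) = { d, w } and FIRST(C w) = { d, w }.
Both contain d, so the two alternatives are not disjoint — LL(1) conflict.

Yes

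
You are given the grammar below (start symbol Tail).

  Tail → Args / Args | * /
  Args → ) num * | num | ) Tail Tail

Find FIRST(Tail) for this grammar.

{ ), *, num }

From Tail → Args / Args: add FIRST(Args) = { ), num }.
Tail → * / contributes {*}.
Union: FIRST(Tail) = { ), *, num }.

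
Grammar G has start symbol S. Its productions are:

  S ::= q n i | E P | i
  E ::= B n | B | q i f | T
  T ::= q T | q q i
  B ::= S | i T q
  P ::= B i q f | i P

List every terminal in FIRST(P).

From P ::= B i q f: add FIRST(B) = { i, q }.
P ::= i P contributes {i}.
Union: FIRST(P) = { i, q }.

{ i, q }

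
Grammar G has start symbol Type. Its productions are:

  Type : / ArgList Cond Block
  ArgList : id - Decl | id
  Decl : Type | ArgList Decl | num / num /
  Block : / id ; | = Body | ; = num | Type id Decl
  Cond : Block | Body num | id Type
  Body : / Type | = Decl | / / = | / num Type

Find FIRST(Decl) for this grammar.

{ /, id, num }

From Decl : Type: add FIRST(Type) = { / }.
From Decl : ArgList Decl: add FIRST(ArgList) = { id }.
Decl : num / num / contributes {num}.
Union: FIRST(Decl) = { /, id, num }.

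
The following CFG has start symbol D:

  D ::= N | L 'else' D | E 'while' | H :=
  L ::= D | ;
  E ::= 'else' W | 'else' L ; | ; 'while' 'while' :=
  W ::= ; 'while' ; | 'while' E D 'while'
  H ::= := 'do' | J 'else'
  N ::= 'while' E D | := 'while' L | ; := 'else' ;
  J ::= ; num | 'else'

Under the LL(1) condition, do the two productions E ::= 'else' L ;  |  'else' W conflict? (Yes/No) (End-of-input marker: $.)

Yes

FIRST('else' L ;) = { 'else' } and FIRST('else' W) = { 'else' }.
Both contain 'else', so the two alternatives are not disjoint — LL(1) conflict.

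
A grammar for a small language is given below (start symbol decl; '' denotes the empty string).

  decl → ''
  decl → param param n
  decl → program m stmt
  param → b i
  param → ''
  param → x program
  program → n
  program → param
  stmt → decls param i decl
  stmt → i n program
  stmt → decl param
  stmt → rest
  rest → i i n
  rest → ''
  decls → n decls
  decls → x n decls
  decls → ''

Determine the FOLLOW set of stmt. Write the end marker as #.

{ #, b, x }

In decl → program m stmt: stmt is at the end, add FOLLOW(decl) = { #, b, x }.
Union: FOLLOW(stmt) = { #, b, x }.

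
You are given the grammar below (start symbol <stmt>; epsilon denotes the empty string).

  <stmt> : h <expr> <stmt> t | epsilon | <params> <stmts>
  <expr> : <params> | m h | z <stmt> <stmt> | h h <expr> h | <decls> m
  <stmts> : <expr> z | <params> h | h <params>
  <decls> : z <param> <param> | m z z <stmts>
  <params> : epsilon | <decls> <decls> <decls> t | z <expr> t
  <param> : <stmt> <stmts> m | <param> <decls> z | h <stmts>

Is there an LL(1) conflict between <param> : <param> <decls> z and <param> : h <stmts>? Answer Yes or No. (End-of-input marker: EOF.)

FIRST(<param> <decls> z) = { h, m, z } and FIRST(h <stmts>) = { h }.
Both contain h, so the two alternatives are not disjoint — LL(1) conflict.

Yes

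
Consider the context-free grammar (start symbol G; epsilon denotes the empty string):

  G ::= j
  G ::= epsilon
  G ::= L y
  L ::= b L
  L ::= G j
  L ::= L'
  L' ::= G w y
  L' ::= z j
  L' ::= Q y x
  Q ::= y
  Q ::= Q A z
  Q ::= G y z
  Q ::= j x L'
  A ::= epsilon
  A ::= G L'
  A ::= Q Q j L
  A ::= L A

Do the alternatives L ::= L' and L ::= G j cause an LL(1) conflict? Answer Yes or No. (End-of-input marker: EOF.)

FIRST(L') = { b, j, w, y, z } and FIRST(G j) = { b, j, w, y, z }.
Both contain b, so the two alternatives are not disjoint — LL(1) conflict.

Yes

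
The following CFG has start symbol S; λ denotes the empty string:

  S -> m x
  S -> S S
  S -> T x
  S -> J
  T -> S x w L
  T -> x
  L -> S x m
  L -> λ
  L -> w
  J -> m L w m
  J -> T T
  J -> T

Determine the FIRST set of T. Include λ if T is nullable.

{ m, x }

From T -> S x w L: add FIRST(S) = { m, x }.
T -> x contributes {x}.
Union: FIRST(T) = { m, x }.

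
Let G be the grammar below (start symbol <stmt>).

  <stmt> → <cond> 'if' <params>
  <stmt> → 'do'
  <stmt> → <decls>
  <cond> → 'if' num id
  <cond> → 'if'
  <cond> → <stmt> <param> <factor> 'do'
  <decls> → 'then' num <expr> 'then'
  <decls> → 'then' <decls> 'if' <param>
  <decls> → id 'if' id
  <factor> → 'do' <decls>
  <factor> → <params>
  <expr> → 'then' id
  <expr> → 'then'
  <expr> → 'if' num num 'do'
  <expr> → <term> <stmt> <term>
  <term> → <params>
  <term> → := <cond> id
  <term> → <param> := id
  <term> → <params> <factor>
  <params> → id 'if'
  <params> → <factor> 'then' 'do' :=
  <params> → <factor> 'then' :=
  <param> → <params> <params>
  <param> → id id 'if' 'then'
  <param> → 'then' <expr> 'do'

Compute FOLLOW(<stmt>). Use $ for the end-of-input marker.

<stmt> is the start symbol, so $ ∈ FOLLOW(<stmt>).
In <cond> → <stmt> <param> <factor> 'do': add FIRST(<param> <factor> 'do') = { 'do', 'then', id }.
In <expr> → <term> <stmt> <term>: add FIRST(<term>) = { 'do', 'then', :=, id }.
Union: FOLLOW(<stmt>) = { $, 'do', 'then', :=, id }.

{ $, 'do', 'then', :=, id }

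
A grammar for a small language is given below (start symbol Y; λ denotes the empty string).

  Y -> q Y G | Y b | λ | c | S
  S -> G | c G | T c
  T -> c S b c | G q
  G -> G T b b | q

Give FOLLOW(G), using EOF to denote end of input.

{ EOF, b, c, q }

In Y -> q Y G: G is at the end, add FOLLOW(Y) = { EOF, b, q }.
In S -> G: G is at the end, add FOLLOW(S) = { EOF, b, q }.
In S -> c G: G is at the end, add FOLLOW(S) = { EOF, b, q }.
In T -> G q: add FIRST(q) = { q }.
In G -> G T b b: add FIRST(T b b) = { c, q }.
Union: FOLLOW(G) = { EOF, b, c, q }.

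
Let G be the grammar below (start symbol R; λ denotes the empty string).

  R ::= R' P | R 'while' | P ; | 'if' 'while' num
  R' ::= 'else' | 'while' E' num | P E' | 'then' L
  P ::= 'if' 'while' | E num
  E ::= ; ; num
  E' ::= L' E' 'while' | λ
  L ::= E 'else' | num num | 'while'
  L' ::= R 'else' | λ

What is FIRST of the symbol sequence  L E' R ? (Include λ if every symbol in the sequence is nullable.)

Add FIRST(L) = { 'while', ;, num }; L is not nullable, stop.

{ 'while', ;, num }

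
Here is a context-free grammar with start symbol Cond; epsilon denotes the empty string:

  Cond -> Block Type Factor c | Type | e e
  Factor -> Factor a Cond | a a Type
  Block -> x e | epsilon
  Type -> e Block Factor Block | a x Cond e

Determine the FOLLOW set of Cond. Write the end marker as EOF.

{ EOF, a, c, e, x }

Cond is the start symbol, so EOF ∈ FOLLOW(Cond).
In Factor -> Factor a Cond: Cond is at the end, add FOLLOW(Factor) = { EOF, a, c, e, x }.
In Type -> a x Cond e: add FIRST(e) = { e }.
Union: FOLLOW(Cond) = { EOF, a, c, e, x }.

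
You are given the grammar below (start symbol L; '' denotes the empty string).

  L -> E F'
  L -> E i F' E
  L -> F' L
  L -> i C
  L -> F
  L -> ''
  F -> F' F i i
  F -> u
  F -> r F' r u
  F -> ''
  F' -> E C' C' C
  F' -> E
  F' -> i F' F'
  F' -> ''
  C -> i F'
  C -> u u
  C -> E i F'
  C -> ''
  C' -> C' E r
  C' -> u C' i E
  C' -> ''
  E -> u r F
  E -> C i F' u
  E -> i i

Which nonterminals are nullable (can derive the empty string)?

{ C, C', F, F', L }

Directly nullable (have an ''-production): L, F, F', C, C'.
No other nonterminal has a production whose RHS symbols are all nullable.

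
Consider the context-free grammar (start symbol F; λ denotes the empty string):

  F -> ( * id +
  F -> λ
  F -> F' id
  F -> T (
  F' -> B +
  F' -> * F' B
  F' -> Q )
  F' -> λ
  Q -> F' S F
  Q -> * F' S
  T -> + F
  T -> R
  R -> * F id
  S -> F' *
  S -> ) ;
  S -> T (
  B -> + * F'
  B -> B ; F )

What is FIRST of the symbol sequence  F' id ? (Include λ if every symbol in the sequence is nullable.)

{ ), *, +, id }

Add FIRST(F')\{λ} = { ), *, + }; F' is nullable, continue.
id is a terminal; add {id} and stop.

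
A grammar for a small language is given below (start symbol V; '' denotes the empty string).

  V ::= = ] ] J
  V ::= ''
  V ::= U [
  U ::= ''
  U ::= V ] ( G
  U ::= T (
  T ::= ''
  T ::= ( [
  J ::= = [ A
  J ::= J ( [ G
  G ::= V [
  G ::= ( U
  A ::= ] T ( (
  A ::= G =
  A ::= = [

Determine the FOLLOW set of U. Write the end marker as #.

In V ::= U [: add FIRST([) = { [ }.
In G ::= ( U: U is at the end, add FOLLOW(G) = { #, (, =, [, ] }.
Union: FOLLOW(U) = { #, (, =, [, ] }.

{ #, (, =, [, ] }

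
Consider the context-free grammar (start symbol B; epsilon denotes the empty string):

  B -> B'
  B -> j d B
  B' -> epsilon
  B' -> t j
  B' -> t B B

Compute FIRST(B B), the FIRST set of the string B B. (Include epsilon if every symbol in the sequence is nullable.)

{ j, t, epsilon }

Add FIRST(B)\{epsilon} = { j, t }; B is nullable, continue.
Add FIRST(B)\{epsilon} = { j, t }; B is nullable, continue.
Every symbol is nullable, so include epsilon.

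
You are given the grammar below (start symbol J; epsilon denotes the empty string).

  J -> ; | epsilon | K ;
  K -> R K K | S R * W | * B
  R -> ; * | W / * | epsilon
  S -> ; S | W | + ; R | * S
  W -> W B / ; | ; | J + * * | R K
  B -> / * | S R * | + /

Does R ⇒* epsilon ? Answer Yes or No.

Yes

R has an epsilon-production, so R ⇒ epsilon.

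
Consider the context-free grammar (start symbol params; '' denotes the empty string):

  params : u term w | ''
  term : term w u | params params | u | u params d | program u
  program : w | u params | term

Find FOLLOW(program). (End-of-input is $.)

In term : program u: add FIRST(u) = { u }.
Union: FOLLOW(program) = { u }.

{ u }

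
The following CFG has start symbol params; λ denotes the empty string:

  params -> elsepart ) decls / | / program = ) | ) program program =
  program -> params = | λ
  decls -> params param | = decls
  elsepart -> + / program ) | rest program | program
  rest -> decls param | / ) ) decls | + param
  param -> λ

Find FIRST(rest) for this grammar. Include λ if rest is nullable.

From rest -> decls param: add FIRST(decls) = { ), +, /, = }.
rest -> / ) ) decls contributes {/}.
rest -> + param contributes {+}.
Union: FIRST(rest) = { ), +, /, = }.

{ ), +, /, = }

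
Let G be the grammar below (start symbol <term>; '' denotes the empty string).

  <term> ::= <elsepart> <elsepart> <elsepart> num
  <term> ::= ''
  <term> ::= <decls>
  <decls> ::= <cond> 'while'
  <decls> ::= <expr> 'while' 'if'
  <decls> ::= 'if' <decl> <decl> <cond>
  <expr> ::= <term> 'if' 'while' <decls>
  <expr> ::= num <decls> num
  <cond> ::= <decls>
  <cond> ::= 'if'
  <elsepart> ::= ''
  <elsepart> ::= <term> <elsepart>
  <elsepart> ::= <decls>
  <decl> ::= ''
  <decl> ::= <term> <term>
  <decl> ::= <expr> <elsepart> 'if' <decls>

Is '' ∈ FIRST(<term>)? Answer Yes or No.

Yes

<term> has an ''-production, so <term> ⇒ ''.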